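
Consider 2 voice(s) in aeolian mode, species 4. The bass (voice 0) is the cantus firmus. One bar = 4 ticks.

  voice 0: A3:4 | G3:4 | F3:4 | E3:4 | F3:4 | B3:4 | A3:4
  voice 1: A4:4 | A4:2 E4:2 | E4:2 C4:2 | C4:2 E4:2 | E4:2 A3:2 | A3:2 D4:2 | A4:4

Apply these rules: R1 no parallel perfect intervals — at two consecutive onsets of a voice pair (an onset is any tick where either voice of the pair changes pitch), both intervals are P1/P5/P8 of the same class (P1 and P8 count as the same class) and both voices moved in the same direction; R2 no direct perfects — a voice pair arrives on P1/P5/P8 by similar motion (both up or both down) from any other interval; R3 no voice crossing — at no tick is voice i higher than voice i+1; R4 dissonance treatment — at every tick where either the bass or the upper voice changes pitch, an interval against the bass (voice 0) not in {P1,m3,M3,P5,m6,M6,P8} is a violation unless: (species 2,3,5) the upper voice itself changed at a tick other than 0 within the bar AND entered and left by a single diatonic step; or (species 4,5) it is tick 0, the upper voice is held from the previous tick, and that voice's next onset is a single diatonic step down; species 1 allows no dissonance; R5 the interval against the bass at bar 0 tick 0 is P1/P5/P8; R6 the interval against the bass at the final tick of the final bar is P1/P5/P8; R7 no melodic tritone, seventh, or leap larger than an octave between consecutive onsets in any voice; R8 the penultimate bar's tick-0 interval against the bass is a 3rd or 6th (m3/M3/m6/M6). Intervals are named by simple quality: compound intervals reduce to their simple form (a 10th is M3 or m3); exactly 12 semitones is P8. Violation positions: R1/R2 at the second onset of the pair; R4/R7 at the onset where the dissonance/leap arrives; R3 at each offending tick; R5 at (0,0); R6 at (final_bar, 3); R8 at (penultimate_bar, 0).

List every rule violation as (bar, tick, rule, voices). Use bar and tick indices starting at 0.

(1, 0, R4, (0, 1))
(2, 0, R4, (0, 1))
(4, 0, R4, (0, 1))
(5, 0, R3, (0, 1))
(5, 0, R4, (0, 1))
(5, 0, R7, (0,))
(5, 0, R8, (0, 1))
(5, 1, R3, (0, 1))

bar 0: v0=A3 v1=A4 downbeat P8
bar 1: v0=G3 v1=A4 downbeat M2
bar 2: v0=F3 v1=E4 downbeat M7
bar 3: v0=E3 v1=C4 downbeat m6
bar 4: v0=F3 v1=E4 downbeat M7
bar 5: v0=B3 v1=A3 downbeat M2
bar 6: v0=A3 v1=A4 downbeat P8
  -> R4 @ bar 1 tick 0 v(0, 1): G3/A4 M2 untreated
  -> R4 @ bar 2 tick 0 v(0, 1): F3/E4 M7 untreated
  -> R4 @ bar 4 tick 0 v(0, 1): F3/E4 M7 untreated
  -> R3 @ bar 5 tick 0 v(0, 1): B3 above A3
  -> R4 @ bar 5 tick 0 v(0, 1): B3/A3 M2 untreated
  -> R7 @ bar 5 tick 0 v(0,): F3->B3 leap 6st
  -> R8 @ bar 5 tick 0 v(0, 1): penult M2 not 3rd/6th
  -> R3 @ bar 5 tick 1 v(0, 1): B3 above A3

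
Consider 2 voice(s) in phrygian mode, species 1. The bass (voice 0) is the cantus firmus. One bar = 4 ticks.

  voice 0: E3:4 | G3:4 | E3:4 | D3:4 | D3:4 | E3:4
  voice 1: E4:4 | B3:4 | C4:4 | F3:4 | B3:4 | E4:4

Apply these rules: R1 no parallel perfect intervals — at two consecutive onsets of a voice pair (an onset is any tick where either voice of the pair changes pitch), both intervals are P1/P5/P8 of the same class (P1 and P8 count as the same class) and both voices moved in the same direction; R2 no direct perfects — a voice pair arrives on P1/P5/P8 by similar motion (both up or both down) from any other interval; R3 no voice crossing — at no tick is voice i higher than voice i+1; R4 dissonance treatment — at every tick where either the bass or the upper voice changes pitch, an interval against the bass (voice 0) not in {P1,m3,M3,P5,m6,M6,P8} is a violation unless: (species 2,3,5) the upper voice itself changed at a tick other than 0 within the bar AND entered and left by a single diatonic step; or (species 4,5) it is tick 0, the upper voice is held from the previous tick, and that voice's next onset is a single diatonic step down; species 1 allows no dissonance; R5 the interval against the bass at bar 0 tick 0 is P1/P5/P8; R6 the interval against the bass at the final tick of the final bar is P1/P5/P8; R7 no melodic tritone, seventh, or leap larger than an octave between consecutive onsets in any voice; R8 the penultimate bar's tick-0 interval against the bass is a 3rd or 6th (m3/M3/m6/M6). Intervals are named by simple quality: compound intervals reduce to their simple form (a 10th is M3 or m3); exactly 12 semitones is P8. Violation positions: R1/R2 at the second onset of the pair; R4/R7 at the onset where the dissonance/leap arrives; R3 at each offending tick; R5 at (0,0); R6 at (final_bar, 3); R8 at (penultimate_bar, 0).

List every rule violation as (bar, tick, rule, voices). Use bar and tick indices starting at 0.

bar 0: v0=E3 v1=E4 downbeat P8
bar 1: v0=G3 v1=B3 downbeat M3
bar 2: v0=E3 v1=C4 downbeat m6
bar 3: v0=D3 v1=F3 downbeat m3
bar 4: v0=D3 v1=B3 downbeat M6
bar 5: v0=E3 v1=E4 downbeat P8
  -> R7 @ bar 4 tick 0 v(1,): F3->B3 leap 6st
  -> R2 @ bar 5 tick 0 v(0, 1): D3/B3 M6 -> E3/E4 P8 similar

(4, 0, R7, (1,))
(5, 0, R2, (0, 1))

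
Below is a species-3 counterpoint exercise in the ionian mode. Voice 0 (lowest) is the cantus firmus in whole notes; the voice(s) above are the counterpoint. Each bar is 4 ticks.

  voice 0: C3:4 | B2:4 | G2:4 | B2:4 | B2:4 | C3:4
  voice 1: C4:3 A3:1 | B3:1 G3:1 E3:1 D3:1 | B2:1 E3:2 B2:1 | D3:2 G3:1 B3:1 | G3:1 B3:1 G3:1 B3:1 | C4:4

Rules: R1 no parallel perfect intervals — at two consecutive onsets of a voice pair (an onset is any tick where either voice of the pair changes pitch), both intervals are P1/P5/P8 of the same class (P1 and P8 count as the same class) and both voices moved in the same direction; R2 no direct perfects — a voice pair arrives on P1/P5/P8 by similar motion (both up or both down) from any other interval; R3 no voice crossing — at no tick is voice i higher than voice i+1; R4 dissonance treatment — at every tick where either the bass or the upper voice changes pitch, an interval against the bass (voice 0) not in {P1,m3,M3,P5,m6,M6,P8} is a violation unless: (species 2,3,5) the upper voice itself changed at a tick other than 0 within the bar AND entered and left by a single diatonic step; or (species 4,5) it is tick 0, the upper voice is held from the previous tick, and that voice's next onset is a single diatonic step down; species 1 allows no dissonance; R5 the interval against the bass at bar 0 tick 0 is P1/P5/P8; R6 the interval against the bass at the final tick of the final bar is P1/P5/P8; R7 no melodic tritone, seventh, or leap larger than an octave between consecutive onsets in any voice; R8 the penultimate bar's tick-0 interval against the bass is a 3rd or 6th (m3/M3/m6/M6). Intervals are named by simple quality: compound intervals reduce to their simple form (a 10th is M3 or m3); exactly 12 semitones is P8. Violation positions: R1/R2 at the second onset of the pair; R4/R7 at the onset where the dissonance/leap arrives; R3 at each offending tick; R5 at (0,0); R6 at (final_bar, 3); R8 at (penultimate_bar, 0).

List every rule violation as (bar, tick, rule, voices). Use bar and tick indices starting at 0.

(1, 2, R4, (0, 1))
(5, 0, R1, (0, 1))

bar 0: v0=C3 v1=C4 downbeat P8
bar 1: v0=B2 v1=B3 downbeat P8
bar 2: v0=G2 v1=B2 downbeat M3
bar 3: v0=B2 v1=D3 downbeat m3
bar 4: v0=B2 v1=G3 downbeat m6
bar 5: v0=C3 v1=C4 downbeat P8
  -> R4 @ bar 1 tick 2 v(0, 1): B2/E3 P4 untreated
  -> R1 @ bar 5 tick 0 v(0, 1): B2/B3 P8 -> C3/C4 P8 similar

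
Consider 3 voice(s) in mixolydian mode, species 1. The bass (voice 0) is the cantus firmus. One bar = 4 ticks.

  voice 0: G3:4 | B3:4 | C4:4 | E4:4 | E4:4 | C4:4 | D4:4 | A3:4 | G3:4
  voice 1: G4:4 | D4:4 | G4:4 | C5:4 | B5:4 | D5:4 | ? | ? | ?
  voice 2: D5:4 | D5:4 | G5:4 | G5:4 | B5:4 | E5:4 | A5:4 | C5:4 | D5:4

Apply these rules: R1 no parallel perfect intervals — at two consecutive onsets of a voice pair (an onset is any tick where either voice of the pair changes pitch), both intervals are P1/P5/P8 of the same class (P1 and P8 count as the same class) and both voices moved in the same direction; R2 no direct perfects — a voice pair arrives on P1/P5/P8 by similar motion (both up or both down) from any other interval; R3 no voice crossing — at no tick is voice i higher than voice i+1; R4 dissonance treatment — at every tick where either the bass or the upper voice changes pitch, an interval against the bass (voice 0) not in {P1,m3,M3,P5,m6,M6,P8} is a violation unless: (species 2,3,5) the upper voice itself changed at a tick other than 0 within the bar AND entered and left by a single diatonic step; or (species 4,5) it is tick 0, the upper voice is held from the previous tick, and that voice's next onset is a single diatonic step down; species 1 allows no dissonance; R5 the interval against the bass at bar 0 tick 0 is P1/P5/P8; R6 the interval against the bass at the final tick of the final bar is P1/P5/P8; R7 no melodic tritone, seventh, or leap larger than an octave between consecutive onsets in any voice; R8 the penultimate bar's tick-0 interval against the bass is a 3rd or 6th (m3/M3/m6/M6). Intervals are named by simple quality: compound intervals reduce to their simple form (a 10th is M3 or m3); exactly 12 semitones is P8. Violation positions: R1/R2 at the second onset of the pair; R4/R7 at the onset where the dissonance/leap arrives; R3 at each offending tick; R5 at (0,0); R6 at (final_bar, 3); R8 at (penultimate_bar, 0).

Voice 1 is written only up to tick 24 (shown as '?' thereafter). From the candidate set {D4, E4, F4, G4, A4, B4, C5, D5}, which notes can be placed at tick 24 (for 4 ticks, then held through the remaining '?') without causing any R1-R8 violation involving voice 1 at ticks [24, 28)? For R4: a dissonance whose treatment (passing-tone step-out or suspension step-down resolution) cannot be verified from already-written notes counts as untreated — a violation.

{A4, B4, D4, D5, F4}

D4: legal
E4: violates R4,R7
F4: legal
G4: violates R4
A4: legal
B4: legal
C5: violates R4
D5: legal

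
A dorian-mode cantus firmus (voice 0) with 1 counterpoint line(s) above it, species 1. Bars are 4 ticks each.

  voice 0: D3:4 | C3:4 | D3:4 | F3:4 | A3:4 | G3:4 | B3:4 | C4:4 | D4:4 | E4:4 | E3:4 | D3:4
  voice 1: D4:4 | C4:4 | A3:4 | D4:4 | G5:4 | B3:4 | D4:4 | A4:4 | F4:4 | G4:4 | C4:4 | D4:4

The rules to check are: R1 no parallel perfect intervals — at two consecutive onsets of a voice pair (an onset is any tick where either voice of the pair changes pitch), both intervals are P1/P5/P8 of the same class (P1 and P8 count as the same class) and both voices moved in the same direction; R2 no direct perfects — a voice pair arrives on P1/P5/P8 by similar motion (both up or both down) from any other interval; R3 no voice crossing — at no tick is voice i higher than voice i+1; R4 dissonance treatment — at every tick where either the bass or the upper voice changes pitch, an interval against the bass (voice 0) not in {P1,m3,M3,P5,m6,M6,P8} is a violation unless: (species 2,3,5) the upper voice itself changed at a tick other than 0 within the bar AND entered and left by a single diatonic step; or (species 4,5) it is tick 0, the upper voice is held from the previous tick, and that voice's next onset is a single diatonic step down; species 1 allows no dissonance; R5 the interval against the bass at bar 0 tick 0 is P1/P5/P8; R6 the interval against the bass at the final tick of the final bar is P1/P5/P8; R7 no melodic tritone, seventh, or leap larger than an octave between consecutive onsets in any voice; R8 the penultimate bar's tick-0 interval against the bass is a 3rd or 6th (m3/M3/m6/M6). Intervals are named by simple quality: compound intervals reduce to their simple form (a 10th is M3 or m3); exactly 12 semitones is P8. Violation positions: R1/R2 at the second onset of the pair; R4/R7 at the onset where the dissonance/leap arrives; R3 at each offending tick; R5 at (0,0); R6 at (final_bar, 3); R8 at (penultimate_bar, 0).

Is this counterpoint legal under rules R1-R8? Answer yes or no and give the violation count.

bar 0: v0=D3 v1=D4 (P8)
bar 1: v0=C3 v1=C4 (P8)
bar 2: v0=D3 v1=A3 (P5)
bar 3: v0=F3 v1=D4 (M6)
bar 4: v0=A3 v1=G5 (m7)
bar 5: v0=G3 v1=B3 (M3)
bar 6: v0=B3 v1=D4 (m3)
bar 7: v0=C4 v1=A4 (M6)
bar 8: v0=D4 v1=F4 (m3)
bar 9: v0=E4 v1=G4 (m3)
bar 10: v0=E3 v1=C4 (m6)
bar 11: v0=D3 v1=D4 (P8)
  R1 @ bar1.0: D3/D4 P8 -> C3/C4 P8 similar
  R4 @ bar4.0: A3/G5 m7 untreated
  R7 @ bar4.0: D4->G5 leap 17st
  R7 @ bar5.0: G5->B3 leap 20st

No (4 violations)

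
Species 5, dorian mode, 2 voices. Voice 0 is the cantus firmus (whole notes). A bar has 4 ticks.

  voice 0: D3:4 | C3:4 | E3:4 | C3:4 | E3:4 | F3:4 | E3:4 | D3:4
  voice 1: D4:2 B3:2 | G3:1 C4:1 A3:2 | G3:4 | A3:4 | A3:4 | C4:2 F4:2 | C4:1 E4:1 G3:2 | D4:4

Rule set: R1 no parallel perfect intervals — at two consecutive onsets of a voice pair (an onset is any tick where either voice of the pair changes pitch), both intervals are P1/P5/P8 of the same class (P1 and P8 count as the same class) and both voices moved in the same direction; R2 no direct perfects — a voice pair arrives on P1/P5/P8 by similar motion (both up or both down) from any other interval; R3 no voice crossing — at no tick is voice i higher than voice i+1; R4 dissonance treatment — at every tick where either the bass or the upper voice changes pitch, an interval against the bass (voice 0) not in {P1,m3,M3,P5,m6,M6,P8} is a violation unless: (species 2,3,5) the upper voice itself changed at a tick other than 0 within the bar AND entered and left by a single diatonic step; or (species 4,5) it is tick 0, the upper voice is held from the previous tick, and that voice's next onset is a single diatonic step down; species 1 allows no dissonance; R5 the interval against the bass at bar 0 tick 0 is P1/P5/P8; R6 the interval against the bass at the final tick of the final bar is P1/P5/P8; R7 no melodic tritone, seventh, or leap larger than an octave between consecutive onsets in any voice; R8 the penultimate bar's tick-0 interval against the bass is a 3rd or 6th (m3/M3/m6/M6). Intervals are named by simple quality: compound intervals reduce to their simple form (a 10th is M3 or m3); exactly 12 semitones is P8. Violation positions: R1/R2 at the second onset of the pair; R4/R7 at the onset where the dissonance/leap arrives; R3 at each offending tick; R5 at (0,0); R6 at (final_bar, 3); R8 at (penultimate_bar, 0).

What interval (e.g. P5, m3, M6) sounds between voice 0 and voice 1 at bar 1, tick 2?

M6

voice 0=C3 voice 1=A3 -> M6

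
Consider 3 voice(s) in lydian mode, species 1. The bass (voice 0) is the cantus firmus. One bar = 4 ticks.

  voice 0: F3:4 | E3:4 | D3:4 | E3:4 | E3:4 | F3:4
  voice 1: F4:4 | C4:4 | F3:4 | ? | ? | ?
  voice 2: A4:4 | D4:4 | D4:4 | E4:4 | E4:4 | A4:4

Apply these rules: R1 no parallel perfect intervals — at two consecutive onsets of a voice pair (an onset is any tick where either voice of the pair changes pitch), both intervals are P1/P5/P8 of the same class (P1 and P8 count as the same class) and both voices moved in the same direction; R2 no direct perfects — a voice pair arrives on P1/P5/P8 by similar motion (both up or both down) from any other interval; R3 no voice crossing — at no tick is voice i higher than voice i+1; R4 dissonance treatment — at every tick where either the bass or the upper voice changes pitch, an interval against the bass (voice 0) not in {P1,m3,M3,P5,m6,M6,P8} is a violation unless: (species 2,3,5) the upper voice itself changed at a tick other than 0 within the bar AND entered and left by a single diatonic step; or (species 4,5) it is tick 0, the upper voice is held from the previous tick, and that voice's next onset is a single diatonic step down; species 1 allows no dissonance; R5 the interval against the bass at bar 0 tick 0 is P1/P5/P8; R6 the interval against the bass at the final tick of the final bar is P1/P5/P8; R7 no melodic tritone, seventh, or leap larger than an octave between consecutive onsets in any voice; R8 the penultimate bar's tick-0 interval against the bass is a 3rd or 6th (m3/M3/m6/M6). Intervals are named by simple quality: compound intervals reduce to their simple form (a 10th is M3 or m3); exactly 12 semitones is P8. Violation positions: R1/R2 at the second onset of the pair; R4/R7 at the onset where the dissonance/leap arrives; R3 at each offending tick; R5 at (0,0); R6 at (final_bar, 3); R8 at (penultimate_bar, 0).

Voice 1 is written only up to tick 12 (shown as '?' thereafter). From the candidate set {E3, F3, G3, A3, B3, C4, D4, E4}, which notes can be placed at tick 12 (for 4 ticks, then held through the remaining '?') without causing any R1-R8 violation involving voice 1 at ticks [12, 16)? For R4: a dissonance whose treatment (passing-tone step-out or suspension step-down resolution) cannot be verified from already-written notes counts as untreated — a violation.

E3: legal
F3: violates R4
G3: legal
A3: violates R2,R4
B3: violates R2,R7
C4: legal
D4: violates R4
E4: violates R2,R7

{C4, E3, G3}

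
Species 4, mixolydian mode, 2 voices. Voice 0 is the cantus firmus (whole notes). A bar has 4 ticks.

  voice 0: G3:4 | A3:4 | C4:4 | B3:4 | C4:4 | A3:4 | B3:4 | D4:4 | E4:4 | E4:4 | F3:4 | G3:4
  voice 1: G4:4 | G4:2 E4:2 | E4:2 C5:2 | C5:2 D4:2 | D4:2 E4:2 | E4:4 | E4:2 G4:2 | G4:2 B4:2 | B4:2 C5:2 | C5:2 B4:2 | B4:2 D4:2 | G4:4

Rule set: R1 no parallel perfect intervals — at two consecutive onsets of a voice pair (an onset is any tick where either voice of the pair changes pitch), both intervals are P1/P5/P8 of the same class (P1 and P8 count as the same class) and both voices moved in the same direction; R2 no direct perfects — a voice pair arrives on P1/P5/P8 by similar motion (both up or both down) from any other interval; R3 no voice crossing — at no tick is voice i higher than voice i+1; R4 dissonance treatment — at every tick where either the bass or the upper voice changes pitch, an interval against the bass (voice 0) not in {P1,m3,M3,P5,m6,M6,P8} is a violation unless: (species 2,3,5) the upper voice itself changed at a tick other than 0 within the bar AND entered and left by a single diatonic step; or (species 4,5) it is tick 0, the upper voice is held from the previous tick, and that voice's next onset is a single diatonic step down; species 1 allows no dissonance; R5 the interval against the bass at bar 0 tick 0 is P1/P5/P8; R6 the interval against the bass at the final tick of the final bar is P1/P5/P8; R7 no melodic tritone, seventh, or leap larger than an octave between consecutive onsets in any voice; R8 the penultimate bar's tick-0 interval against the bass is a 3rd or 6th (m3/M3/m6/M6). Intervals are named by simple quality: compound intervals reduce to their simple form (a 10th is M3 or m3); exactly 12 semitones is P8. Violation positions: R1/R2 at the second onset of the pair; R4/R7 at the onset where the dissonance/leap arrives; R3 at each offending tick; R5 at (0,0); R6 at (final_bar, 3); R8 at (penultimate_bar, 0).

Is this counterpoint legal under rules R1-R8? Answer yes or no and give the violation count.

bar 0: v0=G3 v1=G4 (P8)
bar 1: v0=A3 v1=G4 (m7)
bar 2: v0=C4 v1=E4 (M3)
bar 3: v0=B3 v1=C5 (m2)
bar 4: v0=C4 v1=D4 (M2)
bar 5: v0=A3 v1=E4 (P5)
bar 6: v0=B3 v1=E4 (P4)
bar 7: v0=D4 v1=G4 (P4)
bar 8: v0=E4 v1=B4 (P5)
bar 9: v0=E4 v1=C5 (m6)
bar 10: v0=F3 v1=B4 (TT)
bar 11: v0=G3 v1=G4 (P8)
  R4 @ bar1.0: A3/G4 m7 untreated
  R4 @ bar3.0: B3/C5 m2 untreated
  R7 @ bar3.2: C5->D4 leap 10st
  R4 @ bar4.0: C4/D4 M2 untreated
  R4 @ bar6.0: B3/E4 P4 untreated
  R4 @ bar7.0: D4/G4 P4 untreated
  R4 @ bar10.0: F3/B4 TT untreated
  R7 @ bar10.0: E4->F3 leap 11st
  R8 @ bar10.0: penult TT not 3rd/6th
  R2 @ bar11.0: F3/D4 M6 -> G3/G4 P8 similar

No (10 violations)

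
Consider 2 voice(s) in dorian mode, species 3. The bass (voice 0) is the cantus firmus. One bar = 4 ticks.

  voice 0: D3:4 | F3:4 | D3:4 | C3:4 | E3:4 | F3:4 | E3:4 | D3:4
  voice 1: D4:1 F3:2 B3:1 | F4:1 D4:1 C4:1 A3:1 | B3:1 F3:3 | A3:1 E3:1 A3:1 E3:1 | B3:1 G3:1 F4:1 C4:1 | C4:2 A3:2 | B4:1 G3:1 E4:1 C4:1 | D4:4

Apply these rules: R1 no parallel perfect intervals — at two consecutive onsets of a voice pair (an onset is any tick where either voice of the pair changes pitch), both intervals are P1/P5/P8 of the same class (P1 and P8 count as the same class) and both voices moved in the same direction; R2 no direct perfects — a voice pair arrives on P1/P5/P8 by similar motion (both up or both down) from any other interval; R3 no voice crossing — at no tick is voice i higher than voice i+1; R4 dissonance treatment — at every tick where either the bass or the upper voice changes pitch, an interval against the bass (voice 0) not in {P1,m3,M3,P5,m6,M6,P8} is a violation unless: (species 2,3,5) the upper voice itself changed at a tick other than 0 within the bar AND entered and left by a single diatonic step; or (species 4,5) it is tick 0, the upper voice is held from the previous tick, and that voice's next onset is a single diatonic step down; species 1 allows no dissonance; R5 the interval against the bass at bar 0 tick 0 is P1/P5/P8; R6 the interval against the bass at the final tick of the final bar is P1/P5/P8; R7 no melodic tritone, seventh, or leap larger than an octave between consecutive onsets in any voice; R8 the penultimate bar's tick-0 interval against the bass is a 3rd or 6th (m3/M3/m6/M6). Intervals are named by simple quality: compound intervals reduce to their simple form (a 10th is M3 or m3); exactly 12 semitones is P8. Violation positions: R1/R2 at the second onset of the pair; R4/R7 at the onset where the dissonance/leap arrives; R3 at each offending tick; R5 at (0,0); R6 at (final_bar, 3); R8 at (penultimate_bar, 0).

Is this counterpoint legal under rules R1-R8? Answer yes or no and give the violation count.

bar 0: v0=D3 v1=D4 (P8)
bar 1: v0=F3 v1=F4 (P8)
bar 2: v0=D3 v1=B3 (M6)
bar 3: v0=C3 v1=A3 (M6)
bar 4: v0=E3 v1=B3 (P5)
bar 5: v0=F3 v1=C4 (P5)
bar 6: v0=E3 v1=B4 (P5)
bar 7: v0=D3 v1=D4 (P8)
  R7 @ bar0.3: F3->B3 leap 6st
  R2 @ bar1.0: D3/B3 M6 -> F3/F4 P8 similar
  R7 @ bar1.0: B3->F4 leap 6st
  R7 @ bar2.1: B3->F3 leap 6st
  R2 @ bar4.0: C3/E3 M3 -> E3/B3 P5 similar
  R4 @ bar4.2: E3/F4 m2 untreated
  R7 @ bar4.2: G3->F4 leap 10st
  R7 @ bar6.0: A3->B4 leap 14st
  R8 @ bar6.0: penult P5 not 3rd/6th
  R7 @ bar6.1: B4->G3 leap 16st

No (10 violations)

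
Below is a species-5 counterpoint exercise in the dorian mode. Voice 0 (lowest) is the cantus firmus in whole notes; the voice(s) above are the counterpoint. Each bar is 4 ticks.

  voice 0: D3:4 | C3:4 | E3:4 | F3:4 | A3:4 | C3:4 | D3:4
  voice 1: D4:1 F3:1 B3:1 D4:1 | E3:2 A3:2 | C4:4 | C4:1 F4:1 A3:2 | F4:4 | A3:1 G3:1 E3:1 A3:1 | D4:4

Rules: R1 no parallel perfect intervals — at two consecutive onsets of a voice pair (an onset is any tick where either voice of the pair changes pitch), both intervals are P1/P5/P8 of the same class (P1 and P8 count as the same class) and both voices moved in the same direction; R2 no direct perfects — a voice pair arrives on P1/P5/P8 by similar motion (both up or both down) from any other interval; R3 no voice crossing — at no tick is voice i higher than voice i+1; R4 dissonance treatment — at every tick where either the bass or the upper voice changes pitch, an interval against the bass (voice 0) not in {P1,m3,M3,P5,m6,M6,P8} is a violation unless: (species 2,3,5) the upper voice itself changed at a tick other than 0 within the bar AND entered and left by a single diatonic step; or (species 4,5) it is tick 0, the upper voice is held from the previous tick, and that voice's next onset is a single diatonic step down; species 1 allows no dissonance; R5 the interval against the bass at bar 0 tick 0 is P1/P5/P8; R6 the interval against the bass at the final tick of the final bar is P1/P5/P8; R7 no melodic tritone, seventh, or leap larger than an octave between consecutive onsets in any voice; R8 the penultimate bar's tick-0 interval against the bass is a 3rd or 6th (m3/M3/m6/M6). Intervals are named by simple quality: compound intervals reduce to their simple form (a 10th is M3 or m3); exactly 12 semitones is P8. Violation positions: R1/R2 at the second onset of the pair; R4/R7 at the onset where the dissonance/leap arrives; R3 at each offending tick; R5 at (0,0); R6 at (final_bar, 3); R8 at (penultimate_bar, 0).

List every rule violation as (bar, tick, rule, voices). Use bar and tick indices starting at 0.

(0, 2, R7, (1,))
(1, 0, R7, (1,))
(6, 0, R2, (0, 1))

bar 0: v0=D3 v1=D4 downbeat P8
bar 1: v0=C3 v1=E3 downbeat M3
bar 2: v0=E3 v1=C4 downbeat m6
bar 3: v0=F3 v1=C4 downbeat P5
bar 4: v0=A3 v1=F4 downbeat m6
bar 5: v0=C3 v1=A3 downbeat M6
bar 6: v0=D3 v1=D4 downbeat P8
  -> R7 @ bar 0 tick 2 v(1,): F3->B3 leap 6st
  -> R7 @ bar 1 tick 0 v(1,): D4->E3 leap 10st
  -> R2 @ bar 6 tick 0 v(0, 1): C3/A3 M6 -> D3/D4 P8 similar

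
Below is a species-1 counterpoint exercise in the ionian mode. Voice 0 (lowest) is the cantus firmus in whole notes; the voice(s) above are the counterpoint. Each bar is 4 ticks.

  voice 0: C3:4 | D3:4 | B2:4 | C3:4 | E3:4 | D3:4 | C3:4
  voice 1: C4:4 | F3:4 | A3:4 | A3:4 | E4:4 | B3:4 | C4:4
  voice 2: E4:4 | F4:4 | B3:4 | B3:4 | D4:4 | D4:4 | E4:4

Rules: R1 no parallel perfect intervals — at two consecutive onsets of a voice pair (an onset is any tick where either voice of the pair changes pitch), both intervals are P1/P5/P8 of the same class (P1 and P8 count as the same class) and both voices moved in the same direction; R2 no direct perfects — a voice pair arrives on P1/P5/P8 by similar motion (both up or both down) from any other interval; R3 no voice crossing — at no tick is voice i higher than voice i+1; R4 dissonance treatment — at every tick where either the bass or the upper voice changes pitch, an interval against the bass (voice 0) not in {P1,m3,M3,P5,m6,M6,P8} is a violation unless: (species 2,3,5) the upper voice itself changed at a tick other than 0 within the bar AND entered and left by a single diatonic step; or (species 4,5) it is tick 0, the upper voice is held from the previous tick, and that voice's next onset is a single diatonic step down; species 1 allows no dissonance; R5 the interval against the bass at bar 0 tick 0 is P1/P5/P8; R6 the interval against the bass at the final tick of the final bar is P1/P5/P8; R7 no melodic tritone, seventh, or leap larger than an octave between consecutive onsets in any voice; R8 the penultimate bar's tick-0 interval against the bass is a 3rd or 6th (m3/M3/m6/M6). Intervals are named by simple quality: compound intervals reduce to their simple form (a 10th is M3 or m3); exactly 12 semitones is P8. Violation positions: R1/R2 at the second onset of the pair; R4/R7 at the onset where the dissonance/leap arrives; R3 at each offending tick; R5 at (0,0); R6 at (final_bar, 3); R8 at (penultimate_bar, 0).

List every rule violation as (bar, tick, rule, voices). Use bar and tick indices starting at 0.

bar 0: v0=C3 v1=C4 v2=E4 downbeat M3
bar 1: v0=D3 v1=F3 v2=F4 downbeat m3
bar 2: v0=B2 v1=A3 v2=B3 downbeat P8
bar 3: v0=C3 v1=A3 v2=B3 downbeat M7
bar 4: v0=E3 v1=E4 v2=D4 downbeat m7
bar 5: v0=D3 v1=B3 v2=D4 downbeat P8
bar 6: v0=C3 v1=C4 v2=E4 downbeat M3
  -> R5 @ bar 0 tick 0 v(0, 2): opens on M3
  -> R2 @ bar 2 tick 0 v(0, 2): D3/F4 m3 -> B2/B3 P8 similar
  -> R4 @ bar 2 tick 0 v(0, 1): B2/A3 m7 untreated
  -> R7 @ bar 2 tick 0 v(2,): F4->B3 leap 6st
  -> R4 @ bar 3 tick 0 v(0, 2): C3/B3 M7 untreated
  -> R2 @ bar 4 tick 0 v(0, 1): C3/A3 M6 -> E3/E4 P8 similar
  -> R3 @ bar 4 tick 0 v(1, 2): E4 above D4
  -> R4 @ bar 4 tick 0 v(0, 2): E3/D4 m7 untreated
  -> R3 @ bar 4 tick 1 v(1, 2): E4 above D4
  -> R3 @ bar 4 tick 2 v(1, 2): E4 above D4
  -> R3 @ bar 4 tick 3 v(1, 2): E4 above D4
  -> R8 @ bar 5 tick 0 v(0, 2): penult P8 not 3rd/6th
  -> R6 @ bar 6 tick 3 v(0, 2): closes on M3

(0, 0, R5, (0, 2))
(2, 0, R2, (0, 2))
(2, 0, R4, (0, 1))
(2, 0, R7, (2,))
(3, 0, R4, (0, 2))
(4, 0, R2, (0, 1))
(4, 0, R3, (1, 2))
(4, 0, R4, (0, 2))
(4, 1, R3, (1, 2))
(4, 2, R3, (1, 2))
(4, 3, R3, (1, 2))
(5, 0, R8, (0, 2))
(6, 3, R6, (0, 2))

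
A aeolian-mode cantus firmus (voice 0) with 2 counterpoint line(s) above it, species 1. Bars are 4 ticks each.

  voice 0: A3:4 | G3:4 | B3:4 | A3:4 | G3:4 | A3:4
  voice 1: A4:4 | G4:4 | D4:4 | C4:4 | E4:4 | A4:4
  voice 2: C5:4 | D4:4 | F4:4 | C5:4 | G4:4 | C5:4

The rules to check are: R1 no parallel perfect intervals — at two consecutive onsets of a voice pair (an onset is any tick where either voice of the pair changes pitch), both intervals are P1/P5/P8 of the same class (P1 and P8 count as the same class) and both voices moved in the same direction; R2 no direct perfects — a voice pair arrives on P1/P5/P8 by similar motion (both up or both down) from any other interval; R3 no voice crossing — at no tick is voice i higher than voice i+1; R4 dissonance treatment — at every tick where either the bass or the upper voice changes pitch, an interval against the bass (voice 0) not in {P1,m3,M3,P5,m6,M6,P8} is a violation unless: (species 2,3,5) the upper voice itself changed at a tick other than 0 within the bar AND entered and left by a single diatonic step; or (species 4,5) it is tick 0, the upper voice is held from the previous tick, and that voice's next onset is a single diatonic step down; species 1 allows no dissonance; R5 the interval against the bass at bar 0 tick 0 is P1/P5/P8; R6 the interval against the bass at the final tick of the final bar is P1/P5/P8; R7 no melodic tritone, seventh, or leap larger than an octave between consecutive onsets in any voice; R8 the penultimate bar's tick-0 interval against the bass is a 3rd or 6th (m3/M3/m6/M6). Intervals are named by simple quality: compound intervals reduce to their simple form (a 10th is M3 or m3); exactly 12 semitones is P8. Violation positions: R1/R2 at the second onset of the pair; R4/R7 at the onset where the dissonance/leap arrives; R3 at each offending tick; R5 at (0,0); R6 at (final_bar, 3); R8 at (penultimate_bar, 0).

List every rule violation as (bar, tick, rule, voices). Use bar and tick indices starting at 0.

(0, 0, R5, (0, 2))
(1, 0, R1, (0, 1))
(1, 0, R2, (0, 2))
(1, 0, R3, (1, 2))
(1, 0, R7, (2,))
(1, 1, R3, (1, 2))
(1, 2, R3, (1, 2))
(1, 3, R3, (1, 2))
(2, 0, R4, (0, 2))
(4, 0, R2, (0, 2))
(4, 0, R8, (0, 2))
(5, 0, R2, (0, 1))
(5, 3, R6, (0, 2))

bar 0: v0=A3 v1=A4 v2=C5 downbeat m3
bar 1: v0=G3 v1=G4 v2=D4 downbeat P5
bar 2: v0=B3 v1=D4 v2=F4 downbeat TT
bar 3: v0=A3 v1=C4 v2=C5 downbeat m3
bar 4: v0=G3 v1=E4 v2=G4 downbeat P8
bar 5: v0=A3 v1=A4 v2=C5 downbeat m3
  -> R5 @ bar 0 tick 0 v(0, 2): opens on m3
  -> R1 @ bar 1 tick 0 v(0, 1): A3/A4 P8 -> G3/G4 P8 similar
  -> R2 @ bar 1 tick 0 v(0, 2): A3/C5 m3 -> G3/D4 P5 similar
  -> R3 @ bar 1 tick 0 v(1, 2): G4 above D4
  -> R7 @ bar 1 tick 0 v(2,): C5->D4 leap 10st
  -> R3 @ bar 1 tick 1 v(1, 2): G4 above D4
  -> R3 @ bar 1 tick 2 v(1, 2): G4 above D4
  -> R3 @ bar 1 tick 3 v(1, 2): G4 above D4
  -> R4 @ bar 2 tick 0 v(0, 2): B3/F4 TT untreated
  -> R2 @ bar 4 tick 0 v(0, 2): A3/C5 m3 -> G3/G4 P8 similar
  -> R8 @ bar 4 tick 0 v(0, 2): penult P8 not 3rd/6th
  -> R2 @ bar 5 tick 0 v(0, 1): G3/E4 M6 -> A3/A4 P8 similar
  -> R6 @ bar 5 tick 3 v(0, 2): closes on m3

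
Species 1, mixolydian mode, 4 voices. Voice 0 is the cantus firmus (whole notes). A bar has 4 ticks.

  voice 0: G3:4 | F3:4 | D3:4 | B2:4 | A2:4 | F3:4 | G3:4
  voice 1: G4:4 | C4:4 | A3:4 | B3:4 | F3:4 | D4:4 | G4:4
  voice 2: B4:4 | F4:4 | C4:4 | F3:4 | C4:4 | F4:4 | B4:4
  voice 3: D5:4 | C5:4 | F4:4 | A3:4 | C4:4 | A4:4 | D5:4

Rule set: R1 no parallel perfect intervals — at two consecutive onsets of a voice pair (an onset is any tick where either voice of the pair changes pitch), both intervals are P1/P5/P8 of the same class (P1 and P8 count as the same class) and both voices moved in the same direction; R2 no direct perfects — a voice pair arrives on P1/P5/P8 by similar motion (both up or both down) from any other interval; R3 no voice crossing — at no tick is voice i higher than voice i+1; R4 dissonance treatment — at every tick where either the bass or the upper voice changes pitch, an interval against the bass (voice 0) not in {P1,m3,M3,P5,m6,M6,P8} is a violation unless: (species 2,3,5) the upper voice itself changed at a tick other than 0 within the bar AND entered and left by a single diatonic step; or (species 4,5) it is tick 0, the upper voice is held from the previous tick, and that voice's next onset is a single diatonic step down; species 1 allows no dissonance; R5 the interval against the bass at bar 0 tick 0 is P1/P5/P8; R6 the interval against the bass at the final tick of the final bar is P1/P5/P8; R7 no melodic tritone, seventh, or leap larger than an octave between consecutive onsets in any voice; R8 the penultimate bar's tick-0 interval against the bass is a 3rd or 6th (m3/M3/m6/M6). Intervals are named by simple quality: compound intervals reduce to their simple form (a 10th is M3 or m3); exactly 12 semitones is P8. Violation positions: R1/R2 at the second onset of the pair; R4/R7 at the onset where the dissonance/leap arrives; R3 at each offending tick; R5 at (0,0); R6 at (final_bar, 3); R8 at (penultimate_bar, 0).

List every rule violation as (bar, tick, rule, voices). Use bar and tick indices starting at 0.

bar 0: v0=G3 v1=G4 v2=B4 v3=D5 downbeat P5
bar 1: v0=F3 v1=C4 v2=F4 v3=C5 downbeat P5
bar 2: v0=D3 v1=A3 v2=C4 v3=F4 downbeat m3
bar 3: v0=B2 v1=B3 v2=F3 v3=A3 downbeat m7
bar 4: v0=A2 v1=F3 v2=C4 v3=C4 downbeat m3
bar 5: v0=F3 v1=D4 v2=F4 v3=A4 downbeat M3
bar 6: v0=G3 v1=G4 v2=B4 v3=D5 downbeat P5
  -> R5 @ bar 0 tick 0 v(0, 2): opens on M3
  -> R1 @ bar 1 tick 0 v(0, 3): G3/D5 P5 -> F3/C5 P5 similar
  -> R2 @ bar 1 tick 0 v(0, 1): G3/G4 P8 -> F3/C4 P5 similar
  -> R2 @ bar 1 tick 0 v(0, 2): G3/B4 M3 -> F3/F4 P8 similar
  -> R2 @ bar 1 tick 0 v(1, 3): G4/D5 P5 -> C4/C5 P8 similar
  -> R2 @ bar 1 tick 0 v(2, 3): B4/D5 m3 -> F4/C5 P5 similar
  -> R7 @ bar 1 tick 0 v(2,): B4->F4 leap 6st
  -> R1 @ bar 2 tick 0 v(0, 1): F3/C4 P5 -> D3/A3 P5 similar
  -> R4 @ bar 2 tick 0 v(0, 2): D3/C4 m7 untreated
  -> R3 @ bar 3 tick 0 v(1, 2): B3 above F3
  -> R4 @ bar 3 tick 0 v(0, 2): B2/F3 TT untreated
  -> R4 @ bar 3 tick 0 v(0, 3): B2/A3 m7 untreated
  -> R3 @ bar 3 tick 1 v(1, 2): B3 above F3
  -> R3 @ bar 3 tick 2 v(1, 2): B3 above F3
  -> R3 @ bar 3 tick 3 v(1, 2): B3 above F3
  -> R2 @ bar 4 tick 0 v(2, 3): F3/A3 M3 -> C4/C4 P1 similar
  -> R7 @ bar 4 tick 0 v(1,): B3->F3 leap 6st
  -> R1 @ bar 5 tick 0 v(1, 3): F3/C4 P5 -> D4/A4 P5 similar
  -> R2 @ bar 5 tick 0 v(0, 2): A2/C4 m3 -> F3/F4 P8 similar
  -> R8 @ bar 5 tick 0 v(0, 2): penult P8 not 3rd/6th
  -> R1 @ bar 6 tick 0 v(1, 3): D4/A4 P5 -> G4/D5 P5 similar
  -> R2 @ bar 6 tick 0 v(0, 1): F3/D4 M6 -> G3/G4 P8 similar
  -> R2 @ bar 6 tick 0 v(0, 3): F3/A4 M3 -> G3/D5 P5 similar
  -> R7 @ bar 6 tick 0 v(2,): F4->B4 leap 6st
  -> R6 @ bar 6 tick 3 v(0, 2): closes on M3

(0, 0, R5, (0, 2))
(1, 0, R1, (0, 3))
(1, 0, R2, (0, 1))
(1, 0, R2, (0, 2))
(1, 0, R2, (1, 3))
(1, 0, R2, (2, 3))
(1, 0, R7, (2,))
(2, 0, R1, (0, 1))
(2, 0, R4, (0, 2))
(3, 0, R3, (1, 2))
(3, 0, R4, (0, 2))
(3, 0, R4, (0, 3))
(3, 1, R3, (1, 2))
(3, 2, R3, (1, 2))
(3, 3, R3, (1, 2))
(4, 0, R2, (2, 3))
(4, 0, R7, (1,))
(5, 0, R1, (1, 3))
(5, 0, R2, (0, 2))
(5, 0, R8, (0, 2))
(6, 0, R1, (1, 3))
(6, 0, R2, (0, 1))
(6, 0, R2, (0, 3))
(6, 0, R7, (2,))
(6, 3, R6, (0, 2))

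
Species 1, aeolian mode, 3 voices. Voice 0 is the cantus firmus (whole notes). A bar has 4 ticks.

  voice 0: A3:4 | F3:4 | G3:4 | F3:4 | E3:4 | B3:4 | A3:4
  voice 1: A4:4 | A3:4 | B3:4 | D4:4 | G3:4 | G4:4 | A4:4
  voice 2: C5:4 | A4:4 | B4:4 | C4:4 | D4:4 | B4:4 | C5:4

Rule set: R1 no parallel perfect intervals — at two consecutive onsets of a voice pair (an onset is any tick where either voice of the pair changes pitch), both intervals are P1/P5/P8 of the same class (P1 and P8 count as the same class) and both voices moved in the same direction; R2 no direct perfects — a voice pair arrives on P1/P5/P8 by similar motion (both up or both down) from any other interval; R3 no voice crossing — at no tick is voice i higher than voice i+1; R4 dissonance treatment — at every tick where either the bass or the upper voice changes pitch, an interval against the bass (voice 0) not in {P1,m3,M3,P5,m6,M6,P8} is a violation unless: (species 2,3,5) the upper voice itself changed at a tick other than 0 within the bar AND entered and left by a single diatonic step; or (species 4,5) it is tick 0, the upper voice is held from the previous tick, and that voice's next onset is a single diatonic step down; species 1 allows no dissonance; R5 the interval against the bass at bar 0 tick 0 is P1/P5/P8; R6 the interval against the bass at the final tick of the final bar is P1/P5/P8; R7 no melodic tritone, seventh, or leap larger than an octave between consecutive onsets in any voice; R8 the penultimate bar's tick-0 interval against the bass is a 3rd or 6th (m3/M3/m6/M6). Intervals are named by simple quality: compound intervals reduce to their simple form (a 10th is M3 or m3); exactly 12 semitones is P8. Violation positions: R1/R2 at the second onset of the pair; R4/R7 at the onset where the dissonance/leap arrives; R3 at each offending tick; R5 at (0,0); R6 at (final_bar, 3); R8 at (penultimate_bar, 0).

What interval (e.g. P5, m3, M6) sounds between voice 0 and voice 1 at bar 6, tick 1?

P8

voice 0=A3 voice 1=A4 -> P8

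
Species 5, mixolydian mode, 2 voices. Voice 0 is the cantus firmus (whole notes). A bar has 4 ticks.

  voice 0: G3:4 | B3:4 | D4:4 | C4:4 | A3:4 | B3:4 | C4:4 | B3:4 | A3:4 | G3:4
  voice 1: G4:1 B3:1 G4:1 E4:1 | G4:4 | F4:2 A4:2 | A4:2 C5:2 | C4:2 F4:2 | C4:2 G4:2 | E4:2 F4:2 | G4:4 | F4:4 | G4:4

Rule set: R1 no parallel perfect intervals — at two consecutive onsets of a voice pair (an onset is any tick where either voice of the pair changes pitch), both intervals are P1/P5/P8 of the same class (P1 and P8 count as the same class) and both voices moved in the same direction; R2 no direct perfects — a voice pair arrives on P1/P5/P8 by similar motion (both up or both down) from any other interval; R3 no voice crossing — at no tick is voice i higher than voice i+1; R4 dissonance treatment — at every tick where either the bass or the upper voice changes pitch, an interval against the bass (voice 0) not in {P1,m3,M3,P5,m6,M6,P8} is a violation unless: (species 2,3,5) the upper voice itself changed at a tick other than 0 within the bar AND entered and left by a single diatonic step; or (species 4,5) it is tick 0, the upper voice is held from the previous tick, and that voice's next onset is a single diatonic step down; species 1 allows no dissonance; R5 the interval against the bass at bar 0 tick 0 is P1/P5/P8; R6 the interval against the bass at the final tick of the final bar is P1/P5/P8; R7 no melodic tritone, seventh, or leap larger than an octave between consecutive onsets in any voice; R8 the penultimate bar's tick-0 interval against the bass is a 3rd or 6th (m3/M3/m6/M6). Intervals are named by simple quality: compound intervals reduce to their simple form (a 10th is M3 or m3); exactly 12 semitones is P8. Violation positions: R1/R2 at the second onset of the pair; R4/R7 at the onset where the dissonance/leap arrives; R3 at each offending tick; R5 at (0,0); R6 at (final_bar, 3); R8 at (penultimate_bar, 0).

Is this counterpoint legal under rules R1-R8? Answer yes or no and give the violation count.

bar 0: v0=G3 v1=G4 (P8)
bar 1: v0=B3 v1=G4 (m6)
bar 2: v0=D4 v1=F4 (m3)
bar 3: v0=C4 v1=A4 (M6)
bar 4: v0=A3 v1=C4 (m3)
bar 5: v0=B3 v1=C4 (m2)
bar 6: v0=C4 v1=E4 (M3)
bar 7: v0=B3 v1=G4 (m6)
bar 8: v0=A3 v1=F4 (m6)
bar 9: v0=G3 v1=G4 (P8)
  R4 @ bar5.0: B3/C4 m2 untreated

No (1 violations)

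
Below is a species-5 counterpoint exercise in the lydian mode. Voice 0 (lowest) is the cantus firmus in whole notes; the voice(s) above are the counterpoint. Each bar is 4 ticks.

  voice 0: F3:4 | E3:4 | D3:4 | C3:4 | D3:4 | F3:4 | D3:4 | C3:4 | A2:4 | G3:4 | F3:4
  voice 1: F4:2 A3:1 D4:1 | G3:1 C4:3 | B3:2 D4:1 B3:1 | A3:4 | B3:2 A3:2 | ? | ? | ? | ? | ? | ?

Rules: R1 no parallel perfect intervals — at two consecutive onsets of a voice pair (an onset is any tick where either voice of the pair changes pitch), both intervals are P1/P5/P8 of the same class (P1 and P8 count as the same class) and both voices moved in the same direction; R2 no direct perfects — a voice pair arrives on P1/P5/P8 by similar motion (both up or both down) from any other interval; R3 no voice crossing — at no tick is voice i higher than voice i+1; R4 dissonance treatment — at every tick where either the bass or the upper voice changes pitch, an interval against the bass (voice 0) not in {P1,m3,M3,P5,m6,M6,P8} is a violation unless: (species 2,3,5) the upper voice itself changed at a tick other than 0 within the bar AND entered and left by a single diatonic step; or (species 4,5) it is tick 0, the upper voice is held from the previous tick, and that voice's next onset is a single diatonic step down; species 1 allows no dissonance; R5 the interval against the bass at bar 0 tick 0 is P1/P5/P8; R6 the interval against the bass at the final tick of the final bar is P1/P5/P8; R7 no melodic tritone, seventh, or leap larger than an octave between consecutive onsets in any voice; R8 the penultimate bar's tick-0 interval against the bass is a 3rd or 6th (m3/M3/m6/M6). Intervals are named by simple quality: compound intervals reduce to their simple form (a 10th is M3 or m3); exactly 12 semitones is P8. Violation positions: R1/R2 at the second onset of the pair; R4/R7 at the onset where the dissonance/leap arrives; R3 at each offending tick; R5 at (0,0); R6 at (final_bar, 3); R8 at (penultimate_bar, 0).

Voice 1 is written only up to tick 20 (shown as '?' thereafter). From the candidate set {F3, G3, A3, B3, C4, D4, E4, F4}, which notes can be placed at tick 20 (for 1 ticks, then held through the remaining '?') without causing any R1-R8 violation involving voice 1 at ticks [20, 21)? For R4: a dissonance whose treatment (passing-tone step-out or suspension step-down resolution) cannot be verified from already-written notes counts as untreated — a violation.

{A3, D4, F3}

F3: legal
G3: violates R4
A3: legal
B3: violates R4
C4: violates R1
D4: legal
E4: violates R4
F4: violates R2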